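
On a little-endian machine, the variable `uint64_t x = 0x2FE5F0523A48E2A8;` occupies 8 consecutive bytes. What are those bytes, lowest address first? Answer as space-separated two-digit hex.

Split into bytes (most-significant first): 2F E5 F0 52 3A 48 E2 A8.
In little-endian order the low byte comes first in memory.
So at ascending addresses the bytes are A8 E2 48 3A 52 F0 E5 2F.

A8 E2 48 3A 52 F0 E5 2F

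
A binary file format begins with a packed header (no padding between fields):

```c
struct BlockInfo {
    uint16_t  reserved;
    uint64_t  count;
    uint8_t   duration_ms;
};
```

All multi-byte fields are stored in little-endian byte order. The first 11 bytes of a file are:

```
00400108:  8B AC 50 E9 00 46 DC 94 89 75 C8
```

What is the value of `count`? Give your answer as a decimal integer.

8469464248035109200

`count` follows `reserved` (2 bytes), so it starts at byte offset 2 and occupies 8 bytes.
Bytes at offsets 2..9: 50 E9 00 46 DC 94 89 75.
Little-endian: lowest address holds the least-significant byte.
Reassemble most-significant byte first: 75 89 94 DC 46 00 E9 50 → 0x758994DC4600E950.
0x758994DC4600E950 = 8469464248035109200.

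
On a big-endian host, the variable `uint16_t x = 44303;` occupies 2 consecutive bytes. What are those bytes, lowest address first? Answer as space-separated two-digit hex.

AD 0F

44303 in hexadecimal, padded to 16 bits, is 0xAD0F.
Split into bytes (most-significant first): AD 0F.
Big-endian: lowest address holds the most-significant byte.
So the memory order matches the most-significant-first order: AD 0F.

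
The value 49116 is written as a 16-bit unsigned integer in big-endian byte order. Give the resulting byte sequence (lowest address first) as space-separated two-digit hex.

BF DC

49116 in hexadecimal, padded to 16 bits, is 0xBFDC.
Split into bytes (most-significant first): BF DC.
In big-endian order the high byte comes first in memory.
So the memory order matches the most-significant-first order: BF DC.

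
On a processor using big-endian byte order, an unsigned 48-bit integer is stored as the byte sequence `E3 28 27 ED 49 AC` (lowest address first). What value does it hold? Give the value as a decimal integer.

Big-endian stores the most-significant byte at the lowest address.
The bytes are already most-significant first: 0xE32827ED49AC.
0xE32827ED49AC = 249761608059308.

249761608059308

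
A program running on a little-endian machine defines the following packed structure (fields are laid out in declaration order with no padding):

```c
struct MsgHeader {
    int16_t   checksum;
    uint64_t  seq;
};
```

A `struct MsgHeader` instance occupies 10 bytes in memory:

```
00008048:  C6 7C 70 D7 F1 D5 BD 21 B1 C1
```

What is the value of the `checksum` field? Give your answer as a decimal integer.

31942

`checksum` is the first field, at byte offset 0, occupying 2 bytes.
Bytes at offsets 0..1: C6 7C.
In little-endian order the low byte comes first in memory.
Reassemble most-significant byte first: 7C C6 → 0x7CC6.
0x7CC6 = 31942.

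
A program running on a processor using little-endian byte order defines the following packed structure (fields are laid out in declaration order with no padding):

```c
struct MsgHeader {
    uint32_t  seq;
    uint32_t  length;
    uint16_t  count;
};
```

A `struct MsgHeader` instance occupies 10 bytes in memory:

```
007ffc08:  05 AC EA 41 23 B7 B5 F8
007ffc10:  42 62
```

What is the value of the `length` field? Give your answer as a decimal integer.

`length` follows `seq` (4 bytes), so it starts at byte offset 4 and occupies 4 bytes.
Bytes at offsets 4..7: 23 B7 B5 F8.
Little-endian: lowest address holds the least-significant byte.
Reassemble most-significant byte first: F8 B5 B7 23 → 0xF8B5B723.
0xF8B5B723 = 4172658467.

4172658467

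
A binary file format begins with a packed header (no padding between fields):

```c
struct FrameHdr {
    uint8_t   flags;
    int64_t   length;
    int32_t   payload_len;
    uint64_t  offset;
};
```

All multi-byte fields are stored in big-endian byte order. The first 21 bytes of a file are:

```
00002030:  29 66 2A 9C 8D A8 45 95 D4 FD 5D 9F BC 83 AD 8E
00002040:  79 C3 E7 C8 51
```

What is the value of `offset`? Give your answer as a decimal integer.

`offset` follows `flags` (1 B), `length` (8 B), `payload_len` (4 B), so it starts at offset 1 + 8 + 4 = 13 and occupies 8 bytes.
Bytes at offsets 13..20: 83 AD 8E 79 C3 E7 C8 51.
Big-endian stores the most-significant byte at the lowest address.
The bytes are already most-significant first: 0x83AD8E79C3E7C851.
0x83AD8E79C3E7C851 = 9488396643568437329.

9488396643568437329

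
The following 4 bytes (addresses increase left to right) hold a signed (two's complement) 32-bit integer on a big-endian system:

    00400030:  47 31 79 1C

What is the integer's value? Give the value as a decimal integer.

Big-endian stores the most-significant byte at the lowest address.
The bytes are already most-significant first: 0x4731791C.
0x4731791C = 1194424604.

1194424604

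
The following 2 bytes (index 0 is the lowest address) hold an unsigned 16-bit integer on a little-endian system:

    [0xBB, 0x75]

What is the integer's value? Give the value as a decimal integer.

Little-endian: lowest address holds the least-significant byte.
Reassemble most-significant byte first: 75 BB → 0x75BB.
0x75BB = 30139.

30139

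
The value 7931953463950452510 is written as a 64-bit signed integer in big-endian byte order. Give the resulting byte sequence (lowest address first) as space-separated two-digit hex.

6E 13 F5 A6 71 B2 27 1E

7931953463950452510 in hexadecimal, padded to 64 bits, is 0x6E13F5A671B2271E.
Split into bytes (most-significant first): 6E 13 F5 A6 71 B2 27 1E.
In big-endian order the high byte comes first in memory.
So the memory order matches the most-significant-first order: 6E 13 F5 A6 71 B2 27 1E.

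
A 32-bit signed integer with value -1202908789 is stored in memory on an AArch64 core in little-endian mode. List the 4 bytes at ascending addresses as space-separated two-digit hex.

Two's complement of -1202908789 in 32 bits: 1202908789 = 0x47B2EE75; invert → 0xB84D118A; add 1 → 0xB84D118B.
Split into bytes (most-significant first): B8 4D 11 8B.
In little-endian order the low byte comes first in memory.
So at ascending addresses the bytes are 8B 11 4D B8.

8B 11 4D B8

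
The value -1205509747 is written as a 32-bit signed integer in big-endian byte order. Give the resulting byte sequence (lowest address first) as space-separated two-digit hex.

B8 25 61 8D

Two's complement of -1205509747 in 32 bits: 1205509747 = 0x47DA9E73; invert → 0xB825618C; add 1 → 0xB825618D.
Split into bytes (most-significant first): B8 25 61 8D.
Big-endian: lowest address holds the most-significant byte.
So the memory order matches the most-significant-first order: B8 25 61 8D.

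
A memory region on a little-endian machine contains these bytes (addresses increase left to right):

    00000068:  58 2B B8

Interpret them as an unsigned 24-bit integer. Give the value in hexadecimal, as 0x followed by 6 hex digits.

Little-endian: lowest address holds the least-significant byte.
Reassemble most-significant byte first: B8 2B 58 → 0xB82B58.

0xB82B58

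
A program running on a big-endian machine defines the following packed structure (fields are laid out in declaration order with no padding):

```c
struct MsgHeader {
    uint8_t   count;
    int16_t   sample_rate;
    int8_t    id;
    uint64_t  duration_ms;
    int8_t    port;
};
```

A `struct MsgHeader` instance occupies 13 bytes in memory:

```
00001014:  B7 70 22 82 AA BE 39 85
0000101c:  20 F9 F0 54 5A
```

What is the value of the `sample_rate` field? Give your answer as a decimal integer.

`sample_rate` follows `count` (1 byte), so it starts at byte offset 1 and occupies 2 bytes.
Bytes at offsets 1..2: 70 22.
In big-endian order the high byte comes first in memory.
The bytes are already most-significant first: 0x7022.
0x7022 = 28706.

28706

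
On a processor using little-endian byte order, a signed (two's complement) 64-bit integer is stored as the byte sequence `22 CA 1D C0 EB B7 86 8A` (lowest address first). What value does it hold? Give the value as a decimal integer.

-8464876226427893214

In little-endian order the low byte comes first in memory.
Reassemble most-significant byte first: 8A 86 B7 EB C0 1D CA 22 → 0x8A86B7EBC01DCA22.
Top bit is set, so as a signed 64-bit value this is 0x8A86B7EBC01DCA22 − 2^64 = -8464876226427893214.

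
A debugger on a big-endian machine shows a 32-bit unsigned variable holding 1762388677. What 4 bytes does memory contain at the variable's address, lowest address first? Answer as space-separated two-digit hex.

69 0B EA C5

1762388677 in hexadecimal, padded to 32 bits, is 0x690BEAC5.
Split into bytes (most-significant first): 69 0B EA C5.
In big-endian order the high byte comes first in memory.
So the memory order matches the most-significant-first order: 69 0B EA C5.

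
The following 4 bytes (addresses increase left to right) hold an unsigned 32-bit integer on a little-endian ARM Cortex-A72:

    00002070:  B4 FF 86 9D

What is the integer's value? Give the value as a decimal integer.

2642870196

In little-endian order the low byte comes first in memory.
Reassemble most-significant byte first: 9D 86 FF B4 → 0x9D86FFB4.
0x9D86FFB4 = 2642870196.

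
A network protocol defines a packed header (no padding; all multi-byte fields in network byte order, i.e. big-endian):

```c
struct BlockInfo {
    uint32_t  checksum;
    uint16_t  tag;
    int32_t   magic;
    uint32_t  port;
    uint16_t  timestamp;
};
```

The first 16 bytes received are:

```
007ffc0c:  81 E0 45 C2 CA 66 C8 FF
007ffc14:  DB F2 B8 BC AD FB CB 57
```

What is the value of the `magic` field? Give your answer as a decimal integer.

-922756110

`magic` follows `checksum` (4 B), `tag` (2 B), so it starts at offset 4 + 2 = 6 and occupies 4 bytes.
Bytes at offsets 6..9: C8 FF DB F2.
Big-endian stores the most-significant byte at the lowest address.
The bytes are already most-significant first: 0xC8FFDBF2.
Top bit is set, so as a signed 32-bit value this is 0xC8FFDBF2 − 2^32 = -922756110.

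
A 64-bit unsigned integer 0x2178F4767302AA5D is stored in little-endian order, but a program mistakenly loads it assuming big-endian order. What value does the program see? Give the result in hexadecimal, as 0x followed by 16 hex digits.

0x5DAA027376F47821

Stored little-endian, the bytes at ascending addresses are 5D AA 02 73 76 F4 78 21.
Read back as big-endian, the last byte is least significant, giving 0x5DAA027376F47821.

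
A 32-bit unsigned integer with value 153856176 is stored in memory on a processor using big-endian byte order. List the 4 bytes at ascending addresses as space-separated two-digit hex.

153856176 in hexadecimal, padded to 32 bits, is 0x092BA8B0.
Split into bytes (most-significant first): 09 2B A8 B0.
In big-endian order the high byte comes first in memory.
So the memory order matches the most-significant-first order: 09 2B A8 B0.

09 2B A8 B0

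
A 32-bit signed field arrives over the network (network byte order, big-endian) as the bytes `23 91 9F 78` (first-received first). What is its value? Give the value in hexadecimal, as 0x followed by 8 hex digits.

0x23919F78

In big-endian order the high byte comes first in memory.
The bytes are already most-significant first: 0x23919F78.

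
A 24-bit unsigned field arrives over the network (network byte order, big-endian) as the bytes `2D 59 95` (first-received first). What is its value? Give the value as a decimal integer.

Big-endian stores the most-significant byte at the lowest address.
The bytes are already most-significant first: 0x2D5995.
0x2D5995 = 2972053.

2972053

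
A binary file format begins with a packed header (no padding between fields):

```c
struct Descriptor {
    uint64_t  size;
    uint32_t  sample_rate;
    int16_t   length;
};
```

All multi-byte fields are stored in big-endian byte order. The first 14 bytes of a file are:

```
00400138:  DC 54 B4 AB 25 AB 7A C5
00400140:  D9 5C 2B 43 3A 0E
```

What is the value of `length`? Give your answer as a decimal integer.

`length` follows `size` (8 B), `sample_rate` (4 B), so it starts at offset 8 + 4 = 12 and occupies 2 bytes.
Bytes at offsets 12..13: 3A 0E.
Big-endian: lowest address holds the most-significant byte.
The bytes are already most-significant first: 0x3A0E.
0x3A0E = 14862.

14862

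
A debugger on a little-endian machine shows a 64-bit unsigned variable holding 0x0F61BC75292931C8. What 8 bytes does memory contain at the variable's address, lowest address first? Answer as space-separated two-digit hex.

Split into bytes (most-significant first): 0F 61 BC 75 29 29 31 C8.
In little-endian order the low byte comes first in memory.
So at ascending addresses the bytes are C8 31 29 29 75 BC 61 0F.

C8 31 29 29 75 BC 61 0F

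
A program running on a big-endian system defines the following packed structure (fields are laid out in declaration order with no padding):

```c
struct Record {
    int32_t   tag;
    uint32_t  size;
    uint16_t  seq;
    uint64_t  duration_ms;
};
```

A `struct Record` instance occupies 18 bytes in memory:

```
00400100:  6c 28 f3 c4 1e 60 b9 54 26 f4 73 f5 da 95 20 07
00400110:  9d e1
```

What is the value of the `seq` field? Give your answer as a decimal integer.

9972

`seq` follows `tag` (4 B), `size` (4 B), so it starts at offset 4 + 4 = 8 and occupies 2 bytes.
Bytes at offsets 8..9: 26 F4.
Big-endian: lowest address holds the most-significant byte.
The bytes are already most-significant first: 0x26F4.
0x26F4 = 9972.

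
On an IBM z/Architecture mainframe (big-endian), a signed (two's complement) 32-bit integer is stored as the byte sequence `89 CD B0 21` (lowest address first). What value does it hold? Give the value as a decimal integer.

-1983008735

In big-endian order the high byte comes first in memory.
The bytes are already most-significant first: 0x89CDB021.
Top bit is set, so as a signed 32-bit value this is 0x89CDB021 − 2^32 = -1983008735.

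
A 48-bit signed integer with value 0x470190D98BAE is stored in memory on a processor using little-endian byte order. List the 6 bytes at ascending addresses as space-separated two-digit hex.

Split into bytes (most-significant first): 47 01 90 D9 8B AE.
Little-endian: lowest address holds the least-significant byte.
So at ascending addresses the bytes are AE 8B D9 90 01 47.

AE 8B D9 90 01 47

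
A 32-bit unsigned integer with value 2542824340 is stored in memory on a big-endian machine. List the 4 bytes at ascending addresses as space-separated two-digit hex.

2542824340 in hexadecimal, padded to 32 bits, is 0x97906B94.
Split into bytes (most-significant first): 97 90 6B 94.
In big-endian order the high byte comes first in memory.
So the memory order matches the most-significant-first order: 97 90 6B 94.

97 90 6B 94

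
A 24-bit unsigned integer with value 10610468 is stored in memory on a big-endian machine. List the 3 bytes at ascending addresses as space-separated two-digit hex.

10610468 in hexadecimal, padded to 24 bits, is 0xA1E724.
Split into bytes (most-significant first): A1 E7 24.
In big-endian order the high byte comes first in memory.
So the memory order matches the most-significant-first order: A1 E7 24.

A1 E7 24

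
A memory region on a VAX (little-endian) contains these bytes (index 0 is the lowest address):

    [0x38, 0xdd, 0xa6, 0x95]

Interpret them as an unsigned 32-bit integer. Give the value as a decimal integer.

2510740792

Little-endian: lowest address holds the least-significant byte.
Reassemble most-significant byte first: 95 A6 DD 38 → 0x95A6DD38.
0x95A6DD38 = 2510740792.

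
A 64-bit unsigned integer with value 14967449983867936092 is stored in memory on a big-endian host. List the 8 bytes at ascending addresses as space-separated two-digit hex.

CF B7 10 75 99 DF DD 5C

14967449983867936092 in hexadecimal, padded to 64 bits, is 0xCFB7107599DFDD5C.
Split into bytes (most-significant first): CF B7 10 75 99 DF DD 5C.
Big-endian: lowest address holds the most-significant byte.
So the memory order matches the most-significant-first order: CF B7 10 75 99 DF DD 5C.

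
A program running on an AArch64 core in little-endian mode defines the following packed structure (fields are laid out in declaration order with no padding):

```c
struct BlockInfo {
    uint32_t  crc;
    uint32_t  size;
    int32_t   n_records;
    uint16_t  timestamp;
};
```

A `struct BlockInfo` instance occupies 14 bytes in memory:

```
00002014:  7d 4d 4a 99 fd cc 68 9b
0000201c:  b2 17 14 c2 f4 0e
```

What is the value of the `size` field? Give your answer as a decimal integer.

2607336701

`size` follows `crc` (4 bytes), so it starts at byte offset 4 and occupies 4 bytes.
Bytes at offsets 4..7: FD CC 68 9B.
Little-endian: lowest address holds the least-significant byte.
Reassemble most-significant byte first: 9B 68 CC FD → 0x9B68CCFD.
0x9B68CCFD = 2607336701.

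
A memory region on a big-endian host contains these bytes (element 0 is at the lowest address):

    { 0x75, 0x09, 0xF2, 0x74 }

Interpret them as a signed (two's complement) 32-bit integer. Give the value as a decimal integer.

1963586164

In big-endian order the high byte comes first in memory.
The bytes are already most-significant first: 0x7509F274.
0x7509F274 = 1963586164.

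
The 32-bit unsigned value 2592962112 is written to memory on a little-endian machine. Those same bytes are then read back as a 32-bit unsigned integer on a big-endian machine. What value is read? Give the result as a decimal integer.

2592962112 in 32-bit hexadecimal is 0x9A8D7640.
Stored little-endian, the bytes at ascending addresses are 40 76 8D 9A.
Read back as big-endian, the last byte is least significant, giving 0x40768D9A.
0x40768D9A = 1081511322.

1081511322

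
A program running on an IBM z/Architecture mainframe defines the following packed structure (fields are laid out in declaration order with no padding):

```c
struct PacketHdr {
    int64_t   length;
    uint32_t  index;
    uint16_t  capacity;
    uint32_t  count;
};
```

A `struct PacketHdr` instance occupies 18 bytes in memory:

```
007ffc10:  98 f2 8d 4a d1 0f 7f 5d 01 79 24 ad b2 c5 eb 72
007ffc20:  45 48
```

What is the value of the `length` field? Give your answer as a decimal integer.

-7425717483105976483

`length` is the first field, at byte offset 0, occupying 8 bytes.
Bytes at offsets 0..7: 98 F2 8D 4A D1 0F 7F 5D.
Big-endian stores the most-significant byte at the lowest address.
The bytes are already most-significant first: 0x98F28D4AD10F7F5D.
Top bit is set, so as a signed 64-bit value this is 0x98F28D4AD10F7F5D − 2^64 = -7425717483105976483.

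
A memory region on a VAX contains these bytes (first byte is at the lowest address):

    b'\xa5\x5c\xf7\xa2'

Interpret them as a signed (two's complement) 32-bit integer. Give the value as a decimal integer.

Little-endian: lowest address holds the least-significant byte.
Reassemble most-significant byte first: A2 F7 5C A5 → 0xA2F75CA5.
Top bit is set, so as a signed 32-bit value this is 0xA2F75CA5 − 2^32 = -1560847195.

-1560847195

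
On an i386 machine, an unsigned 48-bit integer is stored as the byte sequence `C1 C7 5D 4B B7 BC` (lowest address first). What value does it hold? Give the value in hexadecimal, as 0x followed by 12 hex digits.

Little-endian stores the least-significant byte at the lowest address.
Reassemble most-significant byte first: BC B7 4B 5D C7 C1 → 0xBCB74B5DC7C1.

0xBCB74B5DC7C1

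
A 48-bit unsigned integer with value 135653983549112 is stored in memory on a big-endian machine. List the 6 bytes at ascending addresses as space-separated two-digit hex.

135653983549112 in hexadecimal, padded to 48 bits, is 0x7B60678076B8.
Split into bytes (most-significant first): 7B 60 67 80 76 B8.
Big-endian: lowest address holds the most-significant byte.
So the memory order matches the most-significant-first order: 7B 60 67 80 76 B8.

7B 60 67 80 76 B8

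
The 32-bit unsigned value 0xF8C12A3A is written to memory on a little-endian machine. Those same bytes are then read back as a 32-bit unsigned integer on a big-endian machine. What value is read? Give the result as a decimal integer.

975880696

Stored little-endian, the bytes at ascending addresses are 3A 2A C1 F8.
Read back as big-endian, the last byte is least significant, giving 0x3A2AC1F8.
0x3A2AC1F8 = 975880696.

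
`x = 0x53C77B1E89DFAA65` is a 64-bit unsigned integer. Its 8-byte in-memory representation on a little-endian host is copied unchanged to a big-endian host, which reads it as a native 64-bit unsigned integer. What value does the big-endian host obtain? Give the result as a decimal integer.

7325913523886475091

Stored little-endian, the bytes at ascending addresses are 65 AA DF 89 1E 7B C7 53.
Read back as big-endian, the last byte is least significant, giving 0x65AADF891E7BC753.
0x65AADF891E7BC753 = 7325913523886475091.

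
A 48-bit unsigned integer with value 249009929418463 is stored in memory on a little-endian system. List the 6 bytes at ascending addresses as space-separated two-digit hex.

DF 76 63 24 79 E2

249009929418463 in hexadecimal, padded to 48 bits, is 0xE279246376DF.
Split into bytes (most-significant first): E2 79 24 63 76 DF.
In little-endian order the low byte comes first in memory.
So at ascending addresses the bytes are DF 76 63 24 79 E2.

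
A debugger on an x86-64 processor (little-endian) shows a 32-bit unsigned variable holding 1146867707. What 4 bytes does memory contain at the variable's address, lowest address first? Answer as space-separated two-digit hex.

1146867707 in hexadecimal, padded to 32 bits, is 0x445BCFFB.
Split into bytes (most-significant first): 44 5B CF FB.
Little-endian: lowest address holds the least-significant byte.
So at ascending addresses the bytes are FB CF 5B 44.

FB CF 5B 44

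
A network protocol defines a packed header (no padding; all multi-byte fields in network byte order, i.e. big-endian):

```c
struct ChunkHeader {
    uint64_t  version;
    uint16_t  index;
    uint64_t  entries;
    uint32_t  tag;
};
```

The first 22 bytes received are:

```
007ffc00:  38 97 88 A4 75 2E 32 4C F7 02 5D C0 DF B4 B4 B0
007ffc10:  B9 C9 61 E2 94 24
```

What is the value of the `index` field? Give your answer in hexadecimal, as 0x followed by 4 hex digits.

0xF702

`index` follows `version` (8 bytes), so it starts at byte offset 8 and occupies 2 bytes.
Bytes at offsets 8..9: F7 02.
Big-endian stores the most-significant byte at the lowest address.
The bytes are already most-significant first: 0xF702.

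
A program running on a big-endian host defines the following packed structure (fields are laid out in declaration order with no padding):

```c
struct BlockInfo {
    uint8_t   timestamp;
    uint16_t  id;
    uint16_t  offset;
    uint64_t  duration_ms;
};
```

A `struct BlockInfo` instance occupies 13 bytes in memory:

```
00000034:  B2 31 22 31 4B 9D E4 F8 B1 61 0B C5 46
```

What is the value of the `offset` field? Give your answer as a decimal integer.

12619

`offset` follows `timestamp` (1 B), `id` (2 B), so it starts at offset 1 + 2 = 3 and occupies 2 bytes.
Bytes at offsets 3..4: 31 4B.
Big-endian: lowest address holds the most-significant byte.
The bytes are already most-significant first: 0x314B.
0x314B = 12619.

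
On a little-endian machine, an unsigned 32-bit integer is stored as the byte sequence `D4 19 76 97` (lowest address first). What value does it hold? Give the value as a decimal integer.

2541099476

Little-endian: lowest address holds the least-significant byte.
Reassemble most-significant byte first: 97 76 19 D4 → 0x977619D4.
0x977619D4 = 2541099476.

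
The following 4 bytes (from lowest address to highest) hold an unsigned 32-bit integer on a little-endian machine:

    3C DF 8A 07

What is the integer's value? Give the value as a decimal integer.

126541628

Little-endian stores the least-significant byte at the lowest address.
Reassemble most-significant byte first: 07 8A DF 3C → 0x078ADF3C.
0x078ADF3C = 126541628.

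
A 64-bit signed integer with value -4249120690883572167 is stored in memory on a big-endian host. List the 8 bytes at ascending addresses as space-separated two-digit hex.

Two's complement of -4249120690883572167 in 64 bits: 4249120690883572167 = 0x3AF7E8C16BE0B1C7; invert → 0xC508173E941F4E38; add 1 → 0xC508173E941F4E39.
Split into bytes (most-significant first): C5 08 17 3E 94 1F 4E 39.
Big-endian: lowest address holds the most-significant byte.
So the memory order matches the most-significant-first order: C5 08 17 3E 94 1F 4E 39.

C5 08 17 3E 94 1F 4E 39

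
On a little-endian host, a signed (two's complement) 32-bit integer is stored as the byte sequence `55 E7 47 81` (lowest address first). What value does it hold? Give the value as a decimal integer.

-2125994155

Little-endian: lowest address holds the least-significant byte.
Reassemble most-significant byte first: 81 47 E7 55 → 0x8147E755.
Top bit is set, so as a signed 32-bit value this is 0x8147E755 − 2^32 = -2125994155.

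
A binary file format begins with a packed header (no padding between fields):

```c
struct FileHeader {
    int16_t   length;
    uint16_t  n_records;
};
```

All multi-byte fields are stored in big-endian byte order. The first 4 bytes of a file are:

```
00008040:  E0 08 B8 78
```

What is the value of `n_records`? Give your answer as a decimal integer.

47224

`n_records` follows `length` (2 bytes), so it starts at byte offset 2 and occupies 2 bytes.
Bytes at offsets 2..3: B8 78.
Big-endian stores the most-significant byte at the lowest address.
The bytes are already most-significant first: 0xB878.
0xB878 = 47224.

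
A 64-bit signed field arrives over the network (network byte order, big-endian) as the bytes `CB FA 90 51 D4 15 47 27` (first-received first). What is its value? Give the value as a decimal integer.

-3748525058707601625

In big-endian order the high byte comes first in memory.
The bytes are already most-significant first: 0xCBFA9051D4154727.
Top bit is set, so as a signed 64-bit value this is 0xCBFA9051D4154727 − 2^64 = -3748525058707601625.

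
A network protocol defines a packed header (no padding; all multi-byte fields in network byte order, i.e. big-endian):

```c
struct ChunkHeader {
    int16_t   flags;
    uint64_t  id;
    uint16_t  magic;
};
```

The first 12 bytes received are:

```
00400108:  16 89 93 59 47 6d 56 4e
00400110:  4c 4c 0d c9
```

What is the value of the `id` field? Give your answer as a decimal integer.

10617596131427634252

`id` follows `flags` (2 bytes), so it starts at byte offset 2 and occupies 8 bytes.
Bytes at offsets 2..9: 93 59 47 6D 56 4E 4C 4C.
In big-endian order the high byte comes first in memory.
The bytes are already most-significant first: 0x9359476D564E4C4C.
0x9359476D564E4C4C = 10617596131427634252.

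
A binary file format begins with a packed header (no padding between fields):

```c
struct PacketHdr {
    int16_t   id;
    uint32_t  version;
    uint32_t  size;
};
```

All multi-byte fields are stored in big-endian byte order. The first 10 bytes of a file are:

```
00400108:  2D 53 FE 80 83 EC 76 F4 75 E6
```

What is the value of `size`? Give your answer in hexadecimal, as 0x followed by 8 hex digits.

0x76F475E6

`size` follows `id` (2 B), `version` (4 B), so it starts at offset 2 + 4 = 6 and occupies 4 bytes.
Bytes at offsets 6..9: 76 F4 75 E6.
Big-endian: lowest address holds the most-significant byte.
The bytes are already most-significant first: 0x76F475E6.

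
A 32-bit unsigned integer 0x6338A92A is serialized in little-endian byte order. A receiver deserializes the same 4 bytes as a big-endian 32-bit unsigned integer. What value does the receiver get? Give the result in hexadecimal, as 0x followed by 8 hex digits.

0x2AA93863

Stored little-endian, the bytes at ascending addresses are 2A A9 38 63.
Read back as big-endian, the last byte is least significant, giving 0x2AA93863.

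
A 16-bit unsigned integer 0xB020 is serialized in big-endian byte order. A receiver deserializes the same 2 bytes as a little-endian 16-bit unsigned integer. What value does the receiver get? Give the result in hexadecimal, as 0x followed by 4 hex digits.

Stored big-endian, the bytes at ascending addresses are B0 20.
Read back as little-endian, the first byte is least significant, giving 0x20B0.

0x20B0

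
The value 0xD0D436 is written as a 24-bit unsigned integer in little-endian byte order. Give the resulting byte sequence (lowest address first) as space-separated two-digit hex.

36 D4 D0

Split into bytes (most-significant first): D0 D4 36.
In little-endian order the low byte comes first in memory.
So at ascending addresses the bytes are 36 D4 D0.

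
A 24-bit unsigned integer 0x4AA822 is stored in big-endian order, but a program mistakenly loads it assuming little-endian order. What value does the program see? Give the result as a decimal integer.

Stored big-endian, the bytes at ascending addresses are 4A A8 22.
Read back as little-endian, the first byte is least significant, giving 0x22A84A.
0x22A84A = 2271306.

2271306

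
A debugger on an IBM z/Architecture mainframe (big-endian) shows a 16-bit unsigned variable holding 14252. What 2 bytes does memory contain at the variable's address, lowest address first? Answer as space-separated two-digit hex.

14252 in hexadecimal, padded to 16 bits, is 0x37AC.
Split into bytes (most-significant first): 37 AC.
In big-endian order the high byte comes first in memory.
So the memory order matches the most-significant-first order: 37 AC.

37 AC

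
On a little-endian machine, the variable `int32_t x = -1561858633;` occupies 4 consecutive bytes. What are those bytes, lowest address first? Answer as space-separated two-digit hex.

B7 ED E7 A2

Two's complement of -1561858633 in 32 bits: 1561858633 = 0x5D181249; invert → 0xA2E7EDB6; add 1 → 0xA2E7EDB7.
Split into bytes (most-significant first): A2 E7 ED B7.
Little-endian stores the least-significant byte at the lowest address.
So at ascending addresses the bytes are B7 ED E7 A2.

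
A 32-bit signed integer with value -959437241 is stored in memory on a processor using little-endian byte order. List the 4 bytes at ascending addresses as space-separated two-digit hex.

47 26 D0 C6

Two's complement of -959437241 in 32 bits: 959437241 = 0x392FD9B9; invert → 0xC6D02646; add 1 → 0xC6D02647.
Split into bytes (most-significant first): C6 D0 26 47.
In little-endian order the low byte comes first in memory.
So at ascending addresses the bytes are 47 26 D0 C6.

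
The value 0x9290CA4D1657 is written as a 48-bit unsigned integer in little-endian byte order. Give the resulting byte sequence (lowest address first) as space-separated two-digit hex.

57 16 4D CA 90 92

Split into bytes (most-significant first): 92 90 CA 4D 16 57.
Little-endian: lowest address holds the least-significant byte.
So at ascending addresses the bytes are 57 16 4D CA 90 92.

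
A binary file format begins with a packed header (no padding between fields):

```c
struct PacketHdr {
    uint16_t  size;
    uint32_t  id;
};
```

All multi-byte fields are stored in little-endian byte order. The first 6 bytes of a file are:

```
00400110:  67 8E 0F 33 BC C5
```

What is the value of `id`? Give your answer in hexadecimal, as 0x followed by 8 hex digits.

`id` follows `size` (2 bytes), so it starts at byte offset 2 and occupies 4 bytes.
Bytes at offsets 2..5: 0F 33 BC C5.
In little-endian order the low byte comes first in memory.
Reassemble most-significant byte first: C5 BC 33 0F → 0xC5BC330F.

0xC5BC330F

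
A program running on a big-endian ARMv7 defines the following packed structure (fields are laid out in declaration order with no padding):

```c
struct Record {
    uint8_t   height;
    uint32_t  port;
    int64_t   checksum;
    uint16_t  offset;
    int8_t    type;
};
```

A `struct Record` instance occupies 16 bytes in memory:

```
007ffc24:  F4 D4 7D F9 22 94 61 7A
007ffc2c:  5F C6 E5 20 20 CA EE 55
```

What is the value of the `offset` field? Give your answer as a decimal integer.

51950

`offset` follows `height` (1 B), `port` (4 B), `checksum` (8 B), so it starts at offset 1 + 4 + 8 = 13 and occupies 2 bytes.
Bytes at offsets 13..14: CA EE.
Big-endian stores the most-significant byte at the lowest address.
The bytes are already most-significant first: 0xCAEE.
0xCAEE = 51950.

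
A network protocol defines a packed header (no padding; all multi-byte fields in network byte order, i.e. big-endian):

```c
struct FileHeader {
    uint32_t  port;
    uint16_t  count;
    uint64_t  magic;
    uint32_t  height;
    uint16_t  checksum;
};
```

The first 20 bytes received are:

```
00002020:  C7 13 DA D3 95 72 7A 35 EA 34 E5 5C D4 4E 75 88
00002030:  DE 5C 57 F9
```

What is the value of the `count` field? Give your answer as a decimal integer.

38258

`count` follows `port` (4 bytes), so it starts at byte offset 4 and occupies 2 bytes.
Bytes at offsets 4..5: 95 72.
Big-endian: lowest address holds the most-significant byte.
The bytes are already most-significant first: 0x9572.
0x9572 = 38258.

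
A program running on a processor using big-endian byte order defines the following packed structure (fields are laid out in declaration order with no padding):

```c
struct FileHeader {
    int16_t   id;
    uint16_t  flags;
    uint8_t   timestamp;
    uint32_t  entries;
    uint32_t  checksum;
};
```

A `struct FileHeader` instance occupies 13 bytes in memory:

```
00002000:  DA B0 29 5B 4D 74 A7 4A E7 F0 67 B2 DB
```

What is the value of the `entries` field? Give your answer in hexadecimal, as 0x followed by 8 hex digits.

`entries` follows `id` (2 B), `flags` (2 B), `timestamp` (1 B), so it starts at offset 2 + 2 + 1 = 5 and occupies 4 bytes.
Bytes at offsets 5..8: 74 A7 4A E7.
Big-endian stores the most-significant byte at the lowest address.
The bytes are already most-significant first: 0x74A74AE7.

0x74A74AE7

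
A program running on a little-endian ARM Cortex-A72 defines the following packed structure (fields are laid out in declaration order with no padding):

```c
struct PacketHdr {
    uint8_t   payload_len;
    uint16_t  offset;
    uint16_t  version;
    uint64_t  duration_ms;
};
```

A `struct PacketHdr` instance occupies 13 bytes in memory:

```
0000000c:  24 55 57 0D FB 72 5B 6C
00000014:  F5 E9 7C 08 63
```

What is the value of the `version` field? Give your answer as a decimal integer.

`version` follows `payload_len` (1 B), `offset` (2 B), so it starts at offset 1 + 2 = 3 and occupies 2 bytes.
Bytes at offsets 3..4: 0D FB.
In little-endian order the low byte comes first in memory.
Reassemble most-significant byte first: FB 0D → 0xFB0D.
0xFB0D = 64269.

64269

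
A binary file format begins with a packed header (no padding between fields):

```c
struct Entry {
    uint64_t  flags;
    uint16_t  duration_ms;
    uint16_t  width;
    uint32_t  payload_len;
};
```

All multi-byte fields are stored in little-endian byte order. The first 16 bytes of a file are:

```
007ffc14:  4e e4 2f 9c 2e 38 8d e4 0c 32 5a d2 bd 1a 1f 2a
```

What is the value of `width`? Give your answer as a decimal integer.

`width` follows `flags` (8 B), `duration_ms` (2 B), so it starts at offset 8 + 2 = 10 and occupies 2 bytes.
Bytes at offsets 10..11: 5A D2.
Little-endian: lowest address holds the least-significant byte.
Reassemble most-significant byte first: D2 5A → 0xD25A.
0xD25A = 53850.

53850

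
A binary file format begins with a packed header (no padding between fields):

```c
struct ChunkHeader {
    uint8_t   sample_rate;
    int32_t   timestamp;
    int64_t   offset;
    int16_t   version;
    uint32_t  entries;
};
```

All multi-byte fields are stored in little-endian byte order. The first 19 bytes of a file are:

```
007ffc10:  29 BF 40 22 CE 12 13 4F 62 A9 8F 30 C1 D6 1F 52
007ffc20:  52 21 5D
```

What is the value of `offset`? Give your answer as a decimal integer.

`offset` follows `sample_rate` (1 B), `timestamp` (4 B), so it starts at offset 1 + 4 = 5 and occupies 8 bytes.
Bytes at offsets 5..12: 12 13 4F 62 A9 8F 30 C1.
Little-endian: lowest address holds the least-significant byte.
Reassemble most-significant byte first: C1 30 8F A9 62 4F 13 12 → 0xC1308FA9624F1312.
Top bit is set, so as a signed 64-bit value this is 0xC1308FA9624F1312 − 2^64 = -4525959667845754094.

-4525959667845754094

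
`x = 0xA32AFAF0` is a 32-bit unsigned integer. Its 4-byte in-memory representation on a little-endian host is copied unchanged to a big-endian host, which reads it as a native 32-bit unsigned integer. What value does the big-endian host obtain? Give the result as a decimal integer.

4042926755

Stored little-endian, the bytes at ascending addresses are F0 FA 2A A3.
Read back as big-endian, the last byte is least significant, giving 0xF0FA2AA3.
0xF0FA2AA3 = 4042926755.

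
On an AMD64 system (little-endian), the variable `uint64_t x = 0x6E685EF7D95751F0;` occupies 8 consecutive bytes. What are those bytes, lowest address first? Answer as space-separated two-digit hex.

F0 51 57 D9 F7 5E 68 6E

Split into bytes (most-significant first): 6E 68 5E F7 D9 57 51 F0.
Little-endian stores the least-significant byte at the lowest address.
So at ascending addresses the bytes are F0 51 57 D9 F7 5E 68 6E.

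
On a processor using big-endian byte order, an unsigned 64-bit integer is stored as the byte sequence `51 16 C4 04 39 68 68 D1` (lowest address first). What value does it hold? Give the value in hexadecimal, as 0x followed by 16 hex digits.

In big-endian order the high byte comes first in memory.
The bytes are already most-significant first: 0x5116C404396868D1.

0x5116C404396868D1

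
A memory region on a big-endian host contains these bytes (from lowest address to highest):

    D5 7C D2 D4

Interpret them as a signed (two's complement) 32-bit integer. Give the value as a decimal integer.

-713239852

In big-endian order the high byte comes first in memory.
The bytes are already most-significant first: 0xD57CD2D4.
Top bit is set, so as a signed 32-bit value this is 0xD57CD2D4 − 2^32 = -713239852.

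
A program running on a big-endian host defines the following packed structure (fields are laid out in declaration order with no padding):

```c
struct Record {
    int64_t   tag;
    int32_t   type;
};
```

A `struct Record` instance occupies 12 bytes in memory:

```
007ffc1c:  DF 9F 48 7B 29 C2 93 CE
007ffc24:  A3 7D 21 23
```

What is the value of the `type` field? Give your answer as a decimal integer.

-1552080605

`type` follows `tag` (8 bytes), so it starts at byte offset 8 and occupies 4 bytes.
Bytes at offsets 8..11: A3 7D 21 23.
Big-endian: lowest address holds the most-significant byte.
The bytes are already most-significant first: 0xA37D2123.
Top bit is set, so as a signed 32-bit value this is 0xA37D2123 − 2^32 = -1552080605.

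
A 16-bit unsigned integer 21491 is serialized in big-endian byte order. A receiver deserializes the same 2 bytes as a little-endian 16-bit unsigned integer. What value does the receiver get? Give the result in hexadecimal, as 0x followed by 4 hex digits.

21491 in 16-bit hexadecimal is 0x53F3.
Stored big-endian, the bytes at ascending addresses are 53 F3.
Read back as little-endian, the first byte is least significant, giving 0xF353.

0xF353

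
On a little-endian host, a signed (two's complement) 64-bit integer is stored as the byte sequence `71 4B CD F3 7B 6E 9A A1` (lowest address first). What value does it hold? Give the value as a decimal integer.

-6802002808539362447

Little-endian stores the least-significant byte at the lowest address.
Reassemble most-significant byte first: A1 9A 6E 7B F3 CD 4B 71 → 0xA19A6E7BF3CD4B71.
Top bit is set, so as a signed 64-bit value this is 0xA19A6E7BF3CD4B71 − 2^64 = -6802002808539362447.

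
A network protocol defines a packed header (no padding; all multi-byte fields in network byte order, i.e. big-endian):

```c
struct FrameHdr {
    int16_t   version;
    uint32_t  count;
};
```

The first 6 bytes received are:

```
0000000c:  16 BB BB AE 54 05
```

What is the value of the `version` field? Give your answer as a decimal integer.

5819

`version` is the first field, at byte offset 0, occupying 2 bytes.
Bytes at offsets 0..1: 16 BB.
Big-endian stores the most-significant byte at the lowest address.
The bytes are already most-significant first: 0x16BB.
0x16BB = 5819.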